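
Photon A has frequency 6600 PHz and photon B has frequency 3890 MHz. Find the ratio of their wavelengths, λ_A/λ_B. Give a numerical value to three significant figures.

5.89e-10

λ_A = 4.542e-11 m (from frequency = 6600 PHz, via λ = c/f).
λ_B = 0.07707 m (from frequency = 3890 MHz, via λ = c/f).
Ratio = 4.542e-11 / 0.07707 = 5.89e-10.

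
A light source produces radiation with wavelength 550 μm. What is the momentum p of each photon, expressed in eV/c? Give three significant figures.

(h = 6.62607015e-34 J·s, c = 2.99792458e8 m/s, 1 eV = 1.602176634e-19 J.)
In SI units: λ = 550 μm = 5.5e-4 m.
Apply p = h/λ: p = 1.205e-30 kg·m/s.
Converting to eV/c: p = 0.002254 eV/c ≈ 2.25e-3 eV/c.

2.25e-3 eV/c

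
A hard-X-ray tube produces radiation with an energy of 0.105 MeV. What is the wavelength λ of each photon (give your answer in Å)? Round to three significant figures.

Use h = 6.62607015e-34 J·s, c = 2.99792458e8 m/s, 1 eV = 1.602176634e-19 J.
Convert to SI: E = 0.105 MeV = 1.6823e-14 J.
Since λ = hc/E for a photon, λ = 1.181e-11 m.
Converting to Å: λ = 0.1181 Å ≈ 0.118 Å.

0.118 Å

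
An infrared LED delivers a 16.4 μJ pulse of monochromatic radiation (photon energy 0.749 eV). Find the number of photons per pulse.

1.37·10^14 photons

Per-photon energy: E = 1.200·10^-19 J (from energy = 0.749 eV).
N = E_total / E_photon = 1.64·10^-5 J / 1.200·10^-19 J = 1.37·10^14.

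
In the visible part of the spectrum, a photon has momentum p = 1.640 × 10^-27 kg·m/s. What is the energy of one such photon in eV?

The photon relation is E = pc, giving E = 4.917 × 10^-19 J.
Converting to eV: E = 3.069 eV ≈ 3.07 eV.

3.07 eV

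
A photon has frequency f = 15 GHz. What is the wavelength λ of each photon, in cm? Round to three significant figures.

Convert to SI: f = 15 GHz = 1.5 × 10^10 Hz.
Apply λ = c/f: λ = 0.01999 m.
Converting to cm: λ = 1.999 cm ≈ 2.00 cm.

2.00 cm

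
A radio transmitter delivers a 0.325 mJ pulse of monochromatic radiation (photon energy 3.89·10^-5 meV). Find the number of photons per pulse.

5.21·10^22 photons

Per-photon energy: E = 6.232·10^-27 J (from energy = 3.89·10^-5 meV).
N = E_total / E_photon = 3.25·10^-4 J / 6.232·10^-27 J = 5.21·10^22.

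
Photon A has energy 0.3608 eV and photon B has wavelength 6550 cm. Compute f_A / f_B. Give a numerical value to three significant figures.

1.91e7

f_A = 8.724e13 Hz (from energy = 0.3608 eV, via f = E/h).
f_B = 4.577e6 Hz (from wavelength = 6550 cm, via f = c/λ).
Ratio = 8.724e13 / 4.577e6 = 1.91e7.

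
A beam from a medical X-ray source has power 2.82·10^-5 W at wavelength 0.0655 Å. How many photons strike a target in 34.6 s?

3.22·10^10 photons

Total energy: E_total = P·t = 2.82·10^-5 × 34.6 = 9.757·10^-4 J.
Per-photon energy: E = 3.033·10^-14 J.
N = E_total / E_photon = 3.22·10^10.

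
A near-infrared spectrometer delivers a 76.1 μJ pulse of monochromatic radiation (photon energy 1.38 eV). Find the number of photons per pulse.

3.44e14 photons

Per-photon energy: E = 2.211e-19 J (from energy = 1.38 eV).
N = E_total / E_photon = 7.61e-5 J / 2.211e-19 J = 3.44e14.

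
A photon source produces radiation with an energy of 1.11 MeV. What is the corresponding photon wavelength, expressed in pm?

1.12 pm

(h = 6.62607015 × 10^-34 J·s, c = 2.99792458 × 10^8 m/s, 1 eV = 1.602176634 × 10^-19 J.)
First convert: E = 1.11 MeV = 1.7784 × 10^-13 J.
Apply λ = hc/E: λ = 1.117 × 10^-12 m.
Converting to pm: λ = 1.117 pm ≈ 1.12 pm.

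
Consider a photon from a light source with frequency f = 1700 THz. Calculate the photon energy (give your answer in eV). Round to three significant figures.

First convert: f = 1700 THz = 1.7e15 Hz.
Apply E = hf: E = 1.126e-18 J.
Converting to eV: E = 7.031 eV ≈ 7.03 eV.

7.03 eV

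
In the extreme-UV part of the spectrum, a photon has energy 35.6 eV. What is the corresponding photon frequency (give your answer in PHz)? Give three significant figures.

8.61 PHz

In SI units: E = 35.6 eV = 5.7037e-18 J.
The photon relation is f = E/h, giving f = 8.608e15 Hz.
Converting to PHz: f = 8.608 PHz ≈ 8.61 PHz.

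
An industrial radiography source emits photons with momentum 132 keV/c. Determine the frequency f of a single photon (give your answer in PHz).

3.19 × 10^4 PHz

First convert: p = 132 keV/c = 7.0545 × 10^-23 kg·m/s.
Since f = pc/h for a photon, f = 3.192 × 10^19 Hz.
Converting to PHz: f = 31920 PHz ≈ 3.19 × 10^4 PHz.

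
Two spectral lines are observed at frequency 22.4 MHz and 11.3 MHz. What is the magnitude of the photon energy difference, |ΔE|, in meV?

Using E = hf: E₁ = 1.484 × 10^-26 J, E₂ = 7.487 × 10^-27 J.
|ΔE| = |1.484 × 10^-26 − 7.487 × 10^-27| = 7.35 × 10^-27 J = 4.59 × 10^-5 meV.

4.59 × 10^-5 meV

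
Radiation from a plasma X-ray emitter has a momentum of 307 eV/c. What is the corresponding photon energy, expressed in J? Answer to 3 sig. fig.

Convert to SI: p = 307 eV/c = 1.6407 × 10^-25 kg·m/s.
The photon relation is E = pc, giving E = 4.919 × 10^-17 J.
So E ≈ 4.92 × 10^-17 J.

4.92 × 10^-17 J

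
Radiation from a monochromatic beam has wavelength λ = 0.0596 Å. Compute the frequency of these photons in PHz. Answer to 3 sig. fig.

First convert: λ = 0.0596 Å = 5.96e-12 m.
For a photon f = c/λ, so f = 5.030e19 Hz.
Converting to PHz: f = 50300 PHz ≈ 5.03e4 PHz.

5.03e4 PHz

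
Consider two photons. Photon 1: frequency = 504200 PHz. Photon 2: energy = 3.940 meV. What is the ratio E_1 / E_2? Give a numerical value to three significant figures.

5.29 × 10^8

E_1 = 3.341 × 10^-13 J (from frequency = 504200 PHz, via E = hf).
E_2 = 6.313 × 10^-22 J (from energy = 3.940 meV, via E given directly).
Ratio = 3.341 × 10^-13 / 6.313 × 10^-22 = 5.29 × 10^8.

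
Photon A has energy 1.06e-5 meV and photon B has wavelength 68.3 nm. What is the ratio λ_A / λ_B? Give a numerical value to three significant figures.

λ_A = 117.0 m (from energy = 1.06e-5 meV, via λ = hc/E).
λ_B = 6.830e-8 m (from wavelength = 68.3 nm, via λ given directly).
Ratio = 117.0 / 6.830e-8 = 1.71e9.

1.71e9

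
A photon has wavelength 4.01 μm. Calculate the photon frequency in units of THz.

74.8 THz

(c = 2.99792458·10^8 m/s.)
In SI units: λ = 4.01 μm = 4.01·10^-6 m.
The photon relation is f = c/λ, giving f = 7.476·10^13 Hz.
Converting to THz: f = 74.76 THz ≈ 74.8 THz.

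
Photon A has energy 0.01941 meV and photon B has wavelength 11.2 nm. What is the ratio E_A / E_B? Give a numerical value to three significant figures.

1.75e-7

E_A = 3.110e-24 J (from energy = 0.01941 meV, via E given directly).
E_B = 1.774e-17 J (from wavelength = 11.2 nm, via E = hc/λ).
Ratio = 3.110e-24 / 1.774e-17 = 1.75e-7.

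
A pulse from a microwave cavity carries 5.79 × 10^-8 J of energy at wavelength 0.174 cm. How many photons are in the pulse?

Per-photon energy: E = 1.142 × 10^-22 J (from wavelength = 0.174 cm).
N = E_total / E_photon = 5.79 × 10^-8 J / 1.142 × 10^-22 J = 5.07 × 10^14.

5.07 × 10^14 photons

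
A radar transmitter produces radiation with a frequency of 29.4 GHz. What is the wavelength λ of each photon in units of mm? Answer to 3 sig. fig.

10.2 mm

(c = 2.99792458 × 10^8 m/s.)
Convert to SI: f = 29.4 GHz = 2.94 × 10^10 Hz.
For a photon λ = c/f, so λ = 0.01020 m.
Converting to mm: λ = 10.20 mm ≈ 10.2 mm.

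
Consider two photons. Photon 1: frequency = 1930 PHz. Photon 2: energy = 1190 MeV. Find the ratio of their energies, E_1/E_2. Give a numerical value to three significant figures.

6.71 × 10^-6

E_1 = 1.279 × 10^-15 J (from frequency = 1930 PHz, via E = hf).
E_2 = 1.907 × 10^-10 J (from energy = 1190 MeV, via E given directly).
Ratio = 1.279 × 10^-15 / 1.907 × 10^-10 = 6.71 × 10^-6.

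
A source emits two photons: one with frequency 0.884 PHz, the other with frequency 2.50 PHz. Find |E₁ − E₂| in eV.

6.68 eV

Using E = hf: E₁ = 5.857e-19 J, E₂ = 1.657e-18 J.
|ΔE| = |5.857e-19 − 1.657e-18| = 1.07e-18 J = 6.68 eV.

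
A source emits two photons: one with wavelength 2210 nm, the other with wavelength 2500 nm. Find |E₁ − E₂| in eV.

0.0651 eV

Using E = hc/λ: E₁ = 8.988 × 10^-20 J, E₂ = 7.946 × 10^-20 J.
|ΔE| = |8.988 × 10^-20 − 7.946 × 10^-20| = 1.04 × 10^-20 J = 0.0651 eV.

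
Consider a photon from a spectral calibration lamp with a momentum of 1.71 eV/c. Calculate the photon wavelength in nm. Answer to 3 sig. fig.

(h = 6.62607015 × 10^-34 J·s, c = 2.99792458 × 10^8 m/s, 1 eV = 1.602176634 × 10^-19 J.)
In SI units: p = 1.71 eV/c = 9.1387 × 10^-28 kg·m/s.
Since λ = h/p for a photon, λ = 7.251 × 10^-7 m.
Converting to nm: λ = 725.1 nm ≈ 725 nm.

725 nm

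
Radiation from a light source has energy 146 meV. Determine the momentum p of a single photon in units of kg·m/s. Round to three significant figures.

Take c = 2.99792458e8 m/s, 1 eV = 1.602176634e-19 J.
In SI units: E = 146 meV = 2.3392e-20 J.
The photon relation is p = E/c, giving p = 7.803e-29 kg·m/s.
So p ≈ 7.80e-29 kg·m/s.

7.80e-29 kg·m/s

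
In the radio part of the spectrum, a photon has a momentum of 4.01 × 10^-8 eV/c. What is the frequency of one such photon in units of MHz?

Use h = 6.62607015 × 10^-34 J·s, c = 2.99792458 × 10^8 m/s, 1 eV = 1.602176634 × 10^-19 J.
In SI units: p = 4.01 × 10^-8 eV/c = 2.1431 × 10^-35 kg·m/s.
The photon relation is f = pc/h, giving f = 9.696 × 10^6 Hz.
Converting to MHz: f = 9.696 MHz ≈ 9.70 MHz.

9.70 MHz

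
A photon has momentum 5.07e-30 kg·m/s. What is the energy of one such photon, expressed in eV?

9.49e-3 eV

Apply E = pc: E = 1.520e-21 J.
Converting to eV: E = 0.009487 eV ≈ 9.49e-3 eV.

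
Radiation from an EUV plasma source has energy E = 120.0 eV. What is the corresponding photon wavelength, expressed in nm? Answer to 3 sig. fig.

10.3 nm

Take h = 6.62607015e-34 J·s, c = 2.99792458e8 m/s, 1 eV = 1.602176634e-19 J.
In SI units: E = 120.0 eV = 1.9226e-17 J.
Apply λ = hc/E: λ = 1.033e-8 m.
Converting to nm: λ = 10.33 nm ≈ 10.3 nm.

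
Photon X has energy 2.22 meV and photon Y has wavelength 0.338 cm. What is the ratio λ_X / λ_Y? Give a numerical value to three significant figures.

0.165

λ_X = 5.585 × 10^-4 m (from energy = 2.22 meV, via λ = hc/E).
λ_Y = 0.003380 m (from wavelength = 0.338 cm, via λ given directly).
Ratio = 5.585 × 10^-4 / 0.003380 = 0.165.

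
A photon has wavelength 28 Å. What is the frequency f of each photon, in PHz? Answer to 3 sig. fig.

107 PHz

Take c = 2.99792458e8 m/s.
In SI units: λ = 28 Å = 2.8e-9 m.
For a photon f = c/λ, so f = 1.071e17 Hz.
Converting to PHz: f = 107.1 PHz ≈ 107 PHz.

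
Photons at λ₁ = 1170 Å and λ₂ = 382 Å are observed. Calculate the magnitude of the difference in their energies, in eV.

Using E = hc/λ: E₁ = 1.698e-18 J, E₂ = 5.200e-18 J.
|ΔE| = |1.698e-18 − 5.200e-18| = 3.50e-18 J = 21.9 eV.

21.9 eV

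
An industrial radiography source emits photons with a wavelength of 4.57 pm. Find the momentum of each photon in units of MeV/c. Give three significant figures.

First convert: λ = 4.57 pm = 4.57·10^-12 m.
Since p = h/λ for a photon, p = 1.450·10^-22 kg·m/s.
Converting to MeV/c: p = 0.2713 MeV/c ≈ 0.271 MeV/c.

0.271 MeV/c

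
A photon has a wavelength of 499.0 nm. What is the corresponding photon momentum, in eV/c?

First convert: λ = 499.0 nm = 4.990·10^-7 m.
The photon relation is p = h/λ, giving p = 1.328·10^-27 kg·m/s.
Converting to eV/c: p = 2.485 eV/c ≈ 2.48 eV/c.

2.48 eV/c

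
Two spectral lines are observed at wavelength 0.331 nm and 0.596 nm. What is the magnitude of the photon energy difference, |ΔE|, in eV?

Using E = hc/λ: E₁ = 6.001e-16 J, E₂ = 3.333e-16 J.
|ΔE| = |6.001e-16 − 3.333e-16| = 2.67e-16 J = 1670 eV.

1670 eV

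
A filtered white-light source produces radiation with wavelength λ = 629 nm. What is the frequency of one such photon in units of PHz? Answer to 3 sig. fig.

Take c = 2.99792458·10^8 m/s.
First convert: λ = 629 nm = 6.29·10^-7 m.
For a photon f = c/λ, so f = 4.766·10^14 Hz.
Converting to PHz: f = 0.4766 PHz ≈ 0.477 PHz.

0.477 PHz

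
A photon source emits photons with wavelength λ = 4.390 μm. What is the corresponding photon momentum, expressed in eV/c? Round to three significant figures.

0.282 eV/c

(h = 6.62607015e-34 J·s, c = 2.99792458e8 m/s, 1 eV = 1.602176634e-19 J.)
First convert: λ = 4.390 μm = 4.390e-6 m.
For a photon p = h/λ, so p = 1.509e-28 kg·m/s.
Converting to eV/c: p = 0.2824 eV/c ≈ 0.282 eV/c.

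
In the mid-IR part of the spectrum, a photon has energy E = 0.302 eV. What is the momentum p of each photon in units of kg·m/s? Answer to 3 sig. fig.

First convert: E = 0.302 eV = 4.8386e-20 J.
Apply p = E/c: p = 1.614e-28 kg·m/s.
So p ≈ 1.61e-28 kg·m/s.

1.61e-28 kg·m/s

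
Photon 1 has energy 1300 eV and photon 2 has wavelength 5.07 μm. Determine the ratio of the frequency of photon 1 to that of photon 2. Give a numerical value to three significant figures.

f_1 = 3.143·10^17 Hz (from energy = 1300 eV, via f = E/h).
f_2 = 5.913·10^13 Hz (from wavelength = 5.07 μm, via f = c/λ).
Ratio = 3.143·10^17 / 5.913·10^13 = 5320.

5320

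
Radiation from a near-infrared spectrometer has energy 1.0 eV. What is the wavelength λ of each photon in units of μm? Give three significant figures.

1.24 μm

(h = 6.62607015 × 10^-34 J·s, c = 2.99792458 × 10^8 m/s, 1 eV = 1.602176634 × 10^-19 J.)
Convert to SI: E = 1.0 eV = 1.6022 × 10^-19 J.
Apply λ = hc/E: λ = 1.240 × 10^-6 m.
Converting to μm: λ = 1.240 μm ≈ 1.24 μm.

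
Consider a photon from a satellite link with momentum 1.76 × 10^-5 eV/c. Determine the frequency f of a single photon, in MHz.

Convert to SI: p = 1.76 × 10^-5 eV/c = 9.4059 × 10^-33 kg·m/s.
Since f = pc/h for a photon, f = 4.256 × 10^9 Hz.
Converting to MHz: f = 4256 MHz ≈ 4260 MHz.

4260 MHz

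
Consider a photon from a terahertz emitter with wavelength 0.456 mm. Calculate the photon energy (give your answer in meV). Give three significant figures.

(h = 6.62607015e-34 J·s, c = 2.99792458e8 m/s, 1 eV = 1.602176634e-19 J.)
In SI units: λ = 0.456 mm = 4.56e-4 m.
Apply E = hc/λ: E = 4.356e-22 J.
Converting to meV: E = 2.719 meV ≈ 2.72 meV.

2.72 meV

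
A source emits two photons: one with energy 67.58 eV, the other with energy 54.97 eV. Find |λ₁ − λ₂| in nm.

4.21 nm

Using λ = hc/E: λ₁ = 1.8346e-8 m, λ₂ = 2.2555e-8 m.
|Δλ| = |1.8346e-8 − 2.2555e-8| = 4.21e-9 m = 4.21 nm.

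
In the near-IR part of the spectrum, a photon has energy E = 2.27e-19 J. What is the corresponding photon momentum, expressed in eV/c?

1.42 eV/c

Take c = 2.99792458e8 m/s, 1 eV = 1.602176634e-19 J.
For a photon p = E/c, so p = 7.572e-28 kg·m/s.
Converting to eV/c: p = 1.417 eV/c ≈ 1.42 eV/c.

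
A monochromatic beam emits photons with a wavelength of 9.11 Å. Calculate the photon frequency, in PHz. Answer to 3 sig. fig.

Take c = 2.99792458 × 10^8 m/s.
Convert to SI: λ = 9.11 Å = 9.11 × 10^-10 m.
For a photon f = c/λ, so f = 3.291 × 10^17 Hz.
Converting to PHz: f = 329.1 PHz ≈ 329 PHz.

329 PHz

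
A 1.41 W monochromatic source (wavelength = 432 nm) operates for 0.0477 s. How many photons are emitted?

Total energy: E_total = P·t = 1.41 × 0.0477 = 0.06726 J.
Per-photon energy: E = 4.598e-19 J.
N = E_total / E_photon = 1.46e17.

1.46e17 photons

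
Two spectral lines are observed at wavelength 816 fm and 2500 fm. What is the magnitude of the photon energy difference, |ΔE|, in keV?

1020 keV

Using E = hc/λ: E₁ = 2.434 × 10^-13 J, E₂ = 7.946 × 10^-14 J.
|ΔE| = |2.434 × 10^-13 − 7.946 × 10^-14| = 1.64 × 10^-13 J = 1020 keV.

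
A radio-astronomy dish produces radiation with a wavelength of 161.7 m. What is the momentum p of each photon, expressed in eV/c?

Use h = 6.62607015·10^-34 J·s, c = 2.99792458·10^8 m/s, 1 eV = 1.602176634·10^-19 J.
The photon relation is p = h/λ, giving p = 4.098·10^-36 kg·m/s.
Converting to eV/c: p = 7.668·10^-9 eV/c ≈ 7.67·10^-9 eV/c.

7.67·10^-9 eV/c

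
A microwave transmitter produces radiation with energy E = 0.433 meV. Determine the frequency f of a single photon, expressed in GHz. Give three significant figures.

In SI units: E = 0.433 meV = 6.9374e-23 J.
For a photon f = E/h, so f = 1.047e11 Hz.
Converting to GHz: f = 104.7 GHz ≈ 105 GHz.

105 GHz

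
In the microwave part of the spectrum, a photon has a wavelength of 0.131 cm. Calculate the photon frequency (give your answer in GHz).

First convert: λ = 0.131 cm = 0.00131 m.
The photon relation is f = c/λ, giving f = 2.288e11 Hz.
Converting to GHz: f = 228.8 GHz ≈ 229 GHz.

229 GHz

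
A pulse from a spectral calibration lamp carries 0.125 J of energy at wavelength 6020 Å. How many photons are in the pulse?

Per-photon energy: E = 3.300·10^-19 J (from wavelength = 6020 Å).
N = E_total / E_photon = 0.125 J / 3.300·10^-19 J = 3.79·10^17.

3.79·10^17 photons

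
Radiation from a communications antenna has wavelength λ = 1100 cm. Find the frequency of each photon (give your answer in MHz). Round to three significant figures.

Convert to SI: λ = 1100 cm = 11.0 m.
Apply f = c/λ: f = 2.725 × 10^7 Hz.
Converting to MHz: f = 27.25 MHz ≈ 27.3 MHz.

27.3 MHz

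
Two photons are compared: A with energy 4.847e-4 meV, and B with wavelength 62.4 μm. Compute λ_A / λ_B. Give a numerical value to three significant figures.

4.10e4

λ_A = 2.558 m (from energy = 4.847e-4 meV, via λ = hc/E).
λ_B = 6.240e-5 m (from wavelength = 62.4 μm, via λ given directly).
Ratio = 2.558 / 6.240e-5 = 4.10e4.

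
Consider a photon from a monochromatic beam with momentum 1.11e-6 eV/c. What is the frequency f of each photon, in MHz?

268 MHz

First convert: p = 1.11e-6 eV/c = 5.9322e-34 kg·m/s.
The photon relation is f = pc/h, giving f = 2.684e8 Hz.
Converting to MHz: f = 268.4 MHz ≈ 268 MHz.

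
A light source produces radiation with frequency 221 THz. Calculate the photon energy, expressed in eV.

Take h = 6.62607015 × 10^-34 J·s, 1 eV = 1.602176634 × 10^-19 J.
First convert: f = 221 THz = 2.21 × 10^14 Hz.
Since E = hf for a photon, E = 1.464 × 10^-19 J.
Converting to eV: E = 0.9140 eV ≈ 0.914 eV.

0.914 eV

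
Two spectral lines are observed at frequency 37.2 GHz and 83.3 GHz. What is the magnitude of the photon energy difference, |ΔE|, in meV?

0.191 meV

Using E = hf: E₁ = 2.465 × 10^-23 J, E₂ = 5.520 × 10^-23 J.
|ΔE| = |2.465 × 10^-23 − 5.520 × 10^-23| = 3.05 × 10^-23 J = 0.191 meV.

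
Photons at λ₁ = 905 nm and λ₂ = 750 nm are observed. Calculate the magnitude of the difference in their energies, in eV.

0.283 eV

Using E = hc/λ: E₁ = 2.195 × 10^-19 J, E₂ = 2.649 × 10^-19 J.
|ΔE| = |2.195 × 10^-19 − 2.649 × 10^-19| = 4.54 × 10^-20 J = 0.283 eV.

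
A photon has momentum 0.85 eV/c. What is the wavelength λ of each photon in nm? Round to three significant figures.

1460 nm

(h = 6.62607015 × 10^-34 J·s, c = 2.99792458 × 10^8 m/s, 1 eV = 1.602176634 × 10^-19 J.)
In SI units: p = 0.85 eV/c = 4.5426 × 10^-28 kg·m/s.
For a photon λ = h/p, so λ = 1.459 × 10^-6 m.
Converting to nm: λ = 1459 nm ≈ 1460 nm.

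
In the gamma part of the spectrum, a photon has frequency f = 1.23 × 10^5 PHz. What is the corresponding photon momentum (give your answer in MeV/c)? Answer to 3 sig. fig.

(h = 6.62607015 × 10^-34 J·s, c = 2.99792458 × 10^8 m/s, 1 eV = 1.602176634 × 10^-19 J.)
Convert to SI: f = 1.23 × 10^5 PHz = 1.23 × 10^20 Hz.
Since p = hf/c for a photon, p = 2.719 × 10^-22 kg·m/s.
Converting to MeV/c: p = 0.5087 MeV/c ≈ 0.509 MeV/c.

0.509 MeV/c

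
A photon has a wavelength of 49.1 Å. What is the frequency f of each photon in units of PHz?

61.1 PHz

Take c = 2.99792458 × 10^8 m/s.
In SI units: λ = 49.1 Å = 4.91 × 10^-9 m.
The photon relation is f = c/λ, giving f = 6.106 × 10^16 Hz.
Converting to PHz: f = 61.06 PHz ≈ 61.1 PHz.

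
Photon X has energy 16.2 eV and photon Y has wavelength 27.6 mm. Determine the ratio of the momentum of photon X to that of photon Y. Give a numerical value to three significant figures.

p_X = 8.658e-27 kg·m/s (from energy = 16.2 eV, via p = E/c).
p_Y = 2.401e-32 kg·m/s (from wavelength = 27.6 mm, via p = h/λ).
Ratio = 8.658e-27 / 2.401e-32 = 3.61e5.

3.61e5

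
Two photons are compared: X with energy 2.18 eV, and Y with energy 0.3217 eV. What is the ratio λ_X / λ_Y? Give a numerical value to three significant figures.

λ_X = 5.687e-7 m (from energy = 2.18 eV, via λ = hc/E).
λ_Y = 3.854e-6 m (from energy = 0.3217 eV, via λ = hc/E).
Ratio = 5.687e-7 / 3.854e-6 = 0.148.

0.148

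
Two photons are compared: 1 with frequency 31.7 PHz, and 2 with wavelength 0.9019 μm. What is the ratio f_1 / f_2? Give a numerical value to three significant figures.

f_1 = 3.170 × 10^16 Hz (from frequency = 31.7 PHz, via f given directly).
f_2 = 3.324 × 10^14 Hz (from wavelength = 0.9019 μm, via f = c/λ).
Ratio = 3.170 × 10^16 / 3.324 × 10^14 = 95.4.

95.4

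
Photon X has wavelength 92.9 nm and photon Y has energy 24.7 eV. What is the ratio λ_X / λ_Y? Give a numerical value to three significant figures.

1.85

λ_X = 9.290e-8 m (from wavelength = 92.9 nm, via λ given directly).
λ_Y = 5.020e-8 m (from energy = 24.7 eV, via λ = hc/E).
Ratio = 9.290e-8 / 5.020e-8 = 1.85.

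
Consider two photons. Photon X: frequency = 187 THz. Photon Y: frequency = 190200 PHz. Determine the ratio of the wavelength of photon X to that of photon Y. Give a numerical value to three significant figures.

1.02·10^6

λ_X = 1.603·10^-6 m (from frequency = 187 THz, via λ = c/f).
λ_Y = 1.576·10^-12 m (from frequency = 190200 PHz, via λ = c/f).
Ratio = 1.603·10^-6 / 1.576·10^-12 = 1.02·10^6.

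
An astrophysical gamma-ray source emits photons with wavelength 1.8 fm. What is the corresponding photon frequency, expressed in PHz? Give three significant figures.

1.67 × 10^8 PHz

(c = 2.99792458 × 10^8 m/s.)
In SI units: λ = 1.8 fm = 1.8 × 10^-15 m.
The photon relation is f = c/λ, giving f = 1.666 × 10^23 Hz.
Converting to PHz: f = 1.666 × 10^8 PHz ≈ 1.67 × 10^8 PHz.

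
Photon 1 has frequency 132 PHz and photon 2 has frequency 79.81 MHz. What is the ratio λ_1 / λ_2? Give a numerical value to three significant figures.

λ_1 = 2.271·10^-9 m (from frequency = 132 PHz, via λ = c/f).
λ_2 = 3.756 m (from frequency = 79.81 MHz, via λ = c/f).
Ratio = 2.271·10^-9 / 3.756 = 6.05·10^-10.

6.05·10^-10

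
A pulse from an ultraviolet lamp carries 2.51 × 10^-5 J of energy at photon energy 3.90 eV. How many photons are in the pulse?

Per-photon energy: E = 6.248 × 10^-19 J (from energy = 3.90 eV).
N = E_total / E_photon = 2.51 × 10^-5 J / 6.248 × 10^-19 J = 4.02 × 10^13.

4.02 × 10^13 photons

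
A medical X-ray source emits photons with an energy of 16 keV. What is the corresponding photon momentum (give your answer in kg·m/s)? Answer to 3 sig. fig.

Use c = 2.99792458 × 10^8 m/s, 1 eV = 1.602176634 × 10^-19 J.
In SI units: E = 16 keV = 2.5635 × 10^-15 J.
The photon relation is p = E/c, giving p = 8.551 × 10^-24 kg·m/s.
So p ≈ 8.55 × 10^-24 kg·m/s.

8.55 × 10^-24 kg·m/s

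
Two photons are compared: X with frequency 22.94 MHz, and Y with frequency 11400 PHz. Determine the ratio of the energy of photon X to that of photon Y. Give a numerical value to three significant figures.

E_X = 1.520 × 10^-26 J (from frequency = 22.94 MHz, via E = hf).
E_Y = 7.554 × 10^-15 J (from frequency = 11400 PHz, via E = hf).
Ratio = 1.520 × 10^-26 / 7.554 × 10^-15 = 2.01 × 10^-12.

2.01 × 10^-12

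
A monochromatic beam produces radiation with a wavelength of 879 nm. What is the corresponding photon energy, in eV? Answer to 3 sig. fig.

1.41 eV

First convert: λ = 879 nm = 8.79 × 10^-7 m.
The photon relation is E = hc/λ, giving E = 2.260 × 10^-19 J.
Converting to eV: E = 1.411 eV ≈ 1.41 eV.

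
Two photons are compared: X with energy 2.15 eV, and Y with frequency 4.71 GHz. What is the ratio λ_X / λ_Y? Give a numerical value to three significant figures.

λ_X = 5.767·10^-7 m (from energy = 2.15 eV, via λ = hc/E).
λ_Y = 0.06365 m (from frequency = 4.71 GHz, via λ = c/f).
Ratio = 5.767·10^-7 / 0.06365 = 9.06·10^-6.

9.06·10^-6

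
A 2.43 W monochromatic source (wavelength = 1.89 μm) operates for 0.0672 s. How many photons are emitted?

1.55 × 10^18 photons

Total energy: E_total = P·t = 2.43 × 0.0672 = 0.1633 J.
Per-photon energy: E = 1.051 × 10^-19 J.
N = E_total / E_photon = 1.55 × 10^18.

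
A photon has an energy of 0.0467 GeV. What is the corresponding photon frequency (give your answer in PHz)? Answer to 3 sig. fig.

Use h = 6.62607015 × 10^-34 J·s, 1 eV = 1.602176634 × 10^-19 J.
First convert: E = 0.0467 GeV = 7.4822 × 10^-12 J.
The photon relation is f = E/h, giving f = 1.129 × 10^22 Hz.
Converting to PHz: f = 1.129 × 10^7 PHz ≈ 1.13 × 10^7 PHz.

1.13 × 10^7 PHz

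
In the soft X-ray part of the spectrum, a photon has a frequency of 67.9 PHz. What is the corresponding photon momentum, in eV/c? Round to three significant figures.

281 eV/c

(h = 6.62607015 × 10^-34 J·s, c = 2.99792458 × 10^8 m/s, 1 eV = 1.602176634 × 10^-19 J.)
First convert: f = 67.9 PHz = 6.79 × 10^16 Hz.
For a photon p = hf/c, so p = 1.501 × 10^-25 kg·m/s.
Converting to eV/c: p = 280.8 eV/c ≈ 281 eV/c.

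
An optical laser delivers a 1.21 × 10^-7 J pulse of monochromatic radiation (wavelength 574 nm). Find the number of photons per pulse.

3.50 × 10^11 photons

Per-photon energy: E = 3.461 × 10^-19 J (from wavelength = 574 nm).
N = E_total / E_photon = 1.21 × 10^-7 J / 3.461 × 10^-19 J = 3.50 × 10^11.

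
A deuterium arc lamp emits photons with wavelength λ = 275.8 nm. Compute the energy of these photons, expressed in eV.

Use h = 6.62607015 × 10^-34 J·s, c = 2.99792458 × 10^8 m/s, 1 eV = 1.602176634 × 10^-19 J.
In SI units: λ = 275.8 nm = 2.758 × 10^-7 m.
Apply E = hc/λ: E = 7.202 × 10^-19 J.
Converting to eV: E = 4.495 eV ≈ 4.50 eV.

4.50 eV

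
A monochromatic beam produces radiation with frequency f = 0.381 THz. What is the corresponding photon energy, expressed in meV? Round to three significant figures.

1.58 meV

Use h = 6.62607015·10^-34 J·s, 1 eV = 1.602176634·10^-19 J.
In SI units: f = 0.381 THz = 3.81·10^11 Hz.
Apply E = hf: E = 2.525·10^-22 J.
Converting to meV: E = 1.576 meV ≈ 1.58 meV.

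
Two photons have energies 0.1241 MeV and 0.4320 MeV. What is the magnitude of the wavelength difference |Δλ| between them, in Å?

0.0712 Å

Using λ = hc/E: λ₁ = 9.9907 × 10^-12 m, λ₂ = 2.8700 × 10^-12 m.
|Δλ| = |9.9907 × 10^-12 − 2.8700 × 10^-12| = 7.12 × 10^-12 m = 0.0712 Å.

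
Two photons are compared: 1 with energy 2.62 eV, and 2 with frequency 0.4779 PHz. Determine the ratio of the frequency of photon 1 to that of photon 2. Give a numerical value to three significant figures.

1.33

f_1 = 6.335·10^14 Hz (from energy = 2.62 eV, via f = E/h).
f_2 = 4.779·10^14 Hz (from frequency = 0.4779 PHz, via f given directly).
Ratio = 6.335·10^14 / 4.779·10^14 = 1.33.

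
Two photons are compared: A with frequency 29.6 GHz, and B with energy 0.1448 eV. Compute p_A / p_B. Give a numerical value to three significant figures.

8.45 × 10^-4

p_A = 6.542 × 10^-32 kg·m/s (from frequency = 29.6 GHz, via p = hf/c).
p_B = 7.739 × 10^-29 kg·m/s (from energy = 0.1448 eV, via p = E/c).
Ratio = 6.542 × 10^-32 / 7.739 × 10^-29 = 8.45 × 10^-4.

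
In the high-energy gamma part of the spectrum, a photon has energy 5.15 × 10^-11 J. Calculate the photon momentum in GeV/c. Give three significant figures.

(c = 2.99792458 × 10^8 m/s, 1 eV = 1.602176634 × 10^-19 J.)
The photon relation is p = E/c, giving p = 1.718 × 10^-19 kg·m/s.
Converting to GeV/c: p = 0.3214 GeV/c ≈ 0.321 GeV/c.

0.321 GeV/c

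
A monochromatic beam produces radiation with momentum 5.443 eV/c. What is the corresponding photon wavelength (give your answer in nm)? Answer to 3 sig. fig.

228 nm

(h = 6.62607015e-34 J·s, c = 2.99792458e8 m/s, 1 eV = 1.602176634e-19 J.)
First convert: p = 5.443 eV/c = 2.9089e-27 kg·m/s.
For a photon λ = h/p, so λ = 2.278e-7 m.
Converting to nm: λ = 227.8 nm ≈ 228 nm.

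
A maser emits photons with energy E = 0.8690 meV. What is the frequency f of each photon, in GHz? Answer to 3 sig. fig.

210 GHz

Use h = 6.62607015 × 10^-34 J·s, 1 eV = 1.602176634 × 10^-19 J.
In SI units: E = 0.8690 meV = 1.3923 × 10^-22 J.
For a photon f = E/h, so f = 2.101 × 10^11 Hz.
Converting to GHz: f = 210.1 GHz ≈ 210 GHz.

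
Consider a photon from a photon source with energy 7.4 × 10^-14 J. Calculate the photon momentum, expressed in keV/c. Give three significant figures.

Use c = 2.99792458 × 10^8 m/s, 1 eV = 1.602176634 × 10^-19 J.
Since p = E/c for a photon, p = 2.468 × 10^-22 kg·m/s.
Converting to keV/c: p = 461.9 keV/c ≈ 462 keV/c.

462 keV/c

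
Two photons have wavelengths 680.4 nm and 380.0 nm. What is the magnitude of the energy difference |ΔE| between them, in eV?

Using E = hc/λ: E₁ = 2.9195 × 10^-19 J, E₂ = 5.2275 × 10^-19 J.
|ΔE| = |2.9195 × 10^-19 − 5.2275 × 10^-19| = 2.31 × 10^-19 J = 1.44 eV.

1.44 eV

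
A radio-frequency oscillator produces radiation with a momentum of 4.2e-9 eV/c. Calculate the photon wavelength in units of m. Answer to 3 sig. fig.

295 m

(h = 6.62607015e-34 J·s, c = 2.99792458e8 m/s, 1 eV = 1.602176634e-19 J.)
Convert to SI: p = 4.2e-9 eV/c = 2.2446e-36 kg·m/s.
Since λ = h/p for a photon, λ = 295.2 m.
So λ ≈ 295 m.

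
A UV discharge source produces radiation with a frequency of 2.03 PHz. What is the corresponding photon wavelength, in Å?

1480 Å

Use c = 2.99792458e8 m/s.
Convert to SI: f = 2.03 PHz = 2.03e15 Hz.
Apply λ = c/f: λ = 1.477e-7 m.
Converting to Å: λ = 1477 Å ≈ 1480 Å.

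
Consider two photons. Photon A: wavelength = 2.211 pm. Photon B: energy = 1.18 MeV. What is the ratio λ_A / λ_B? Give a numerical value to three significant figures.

λ_A = 2.211 × 10^-12 m (from wavelength = 2.211 pm, via λ given directly).
λ_B = 1.051 × 10^-12 m (from energy = 1.18 MeV, via λ = hc/E).
Ratio = 2.211 × 10^-12 / 1.051 × 10^-12 = 2.10.

2.10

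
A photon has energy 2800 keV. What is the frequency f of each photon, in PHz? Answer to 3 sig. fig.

6.77e5 PHz

In SI units: E = 2800 keV = 4.4861e-13 J.
Apply f = E/h: f = 6.770e20 Hz.
Converting to PHz: f = 677000 PHz ≈ 6.77e5 PHz.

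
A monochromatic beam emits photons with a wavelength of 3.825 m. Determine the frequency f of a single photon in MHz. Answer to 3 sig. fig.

78.4 MHz

For a photon f = c/λ, so f = 7.838e7 Hz.
Converting to MHz: f = 78.38 MHz ≈ 78.4 MHz.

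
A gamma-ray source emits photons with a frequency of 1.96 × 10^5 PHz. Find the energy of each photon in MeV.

In SI units: f = 1.96 × 10^5 PHz = 1.96 × 10^20 Hz.
The photon relation is E = hf, giving E = 1.299 × 10^-13 J.
Converting to MeV: E = 0.8106 MeV ≈ 0.811 MeV.

0.811 MeV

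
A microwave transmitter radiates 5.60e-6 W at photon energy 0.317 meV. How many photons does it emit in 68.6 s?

Total energy: E_total = P·t = 5.60e-6 × 68.6 = 3.842e-4 J.
Per-photon energy: E = 5.079e-23 J.
N = E_total / E_photon = 7.56e18.

7.56e18 photons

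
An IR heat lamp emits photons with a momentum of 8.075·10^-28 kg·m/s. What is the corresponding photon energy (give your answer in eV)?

For a photon E = pc, so E = 2.421·10^-19 J.
Converting to eV: E = 1.511 eV ≈ 1.51 eV.

1.51 eV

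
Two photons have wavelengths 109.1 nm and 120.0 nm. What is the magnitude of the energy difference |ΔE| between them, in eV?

1.03 eV

Using E = hc/λ: E₁ = 1.8208·10^-18 J, E₂ = 1.6554·10^-18 J.
|ΔE| = |1.8208·10^-18 − 1.6554·10^-18| = 1.65·10^-19 J = 1.03 eV.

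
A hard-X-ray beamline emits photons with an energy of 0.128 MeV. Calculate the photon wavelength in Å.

0.0969 Å

(h = 6.62607015e-34 J·s, c = 2.99792458e8 m/s, 1 eV = 1.602176634e-19 J.)
In SI units: E = 0.128 MeV = 2.0508e-14 J.
The photon relation is λ = hc/E, giving λ = 9.686e-12 m.
Converting to Å: λ = 0.09686 Å ≈ 0.0969 Å.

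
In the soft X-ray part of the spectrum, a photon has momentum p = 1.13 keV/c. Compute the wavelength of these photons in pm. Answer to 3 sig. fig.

In SI units: p = 1.13 keV/c = 6.0390 × 10^-25 kg·m/s.
Apply λ = h/p: λ = 1.097 × 10^-9 m.
Converting to pm: λ = 1097 pm ≈ 1100 pm.

1100 pm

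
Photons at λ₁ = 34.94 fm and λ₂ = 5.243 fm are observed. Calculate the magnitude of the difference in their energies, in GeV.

0.201 GeV

Using E = hc/λ: E₁ = 5.6853 × 10^-12 J, E₂ = 3.7888 × 10^-11 J.
|ΔE| = |5.6853 × 10^-12 − 3.7888 × 10^-11| = 3.22 × 10^-11 J = 0.201 GeV.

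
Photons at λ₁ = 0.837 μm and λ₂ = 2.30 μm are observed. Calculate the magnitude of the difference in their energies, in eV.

0.942 eV

Using E = hc/λ: E₁ = 2.373·10^-19 J, E₂ = 8.637·10^-20 J.
|ΔE| = |2.373·10^-19 − 8.637·10^-20| = 1.51·10^-19 J = 0.942 eV.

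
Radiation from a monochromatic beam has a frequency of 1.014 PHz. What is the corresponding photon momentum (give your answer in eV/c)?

(h = 6.62607015·10^-34 J·s, c = 2.99792458·10^8 m/s, 1 eV = 1.602176634·10^-19 J.)
Convert to SI: f = 1.014 PHz = 1.014·10^15 Hz.
Since p = hf/c for a photon, p = 2.241·10^-27 kg·m/s.
Converting to eV/c: p = 4.194 eV/c ≈ 4.19 eV/c.

4.19 eV/c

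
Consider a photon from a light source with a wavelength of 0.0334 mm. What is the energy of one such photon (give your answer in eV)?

0.0371 eV

Convert to SI: λ = 0.0334 mm = 3.34e-5 m.
Apply E = hc/λ: E = 5.947e-21 J.
Converting to eV: E = 0.03712 eV ≈ 0.0371 eV.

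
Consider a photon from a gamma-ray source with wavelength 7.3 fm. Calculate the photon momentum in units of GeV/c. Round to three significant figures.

(h = 6.62607015e-34 J·s, c = 2.99792458e8 m/s, 1 eV = 1.602176634e-19 J.)
Convert to SI: λ = 7.3 fm = 7.3e-15 m.
The photon relation is p = h/λ, giving p = 9.077e-20 kg·m/s.
Converting to GeV/c: p = 0.1698 GeV/c ≈ 0.170 GeV/c.

0.170 GeV/c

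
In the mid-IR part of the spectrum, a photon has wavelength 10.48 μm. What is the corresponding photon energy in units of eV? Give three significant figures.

Use h = 6.62607015·10^-34 J·s, c = 2.99792458·10^8 m/s, 1 eV = 1.602176634·10^-19 J.
First convert: λ = 10.48 μm = 1.048·10^-5 m.
Since E = hc/λ for a photon, E = 1.895·10^-20 J.
Converting to eV: E = 0.1183 eV ≈ 0.118 eV.

0.118 eV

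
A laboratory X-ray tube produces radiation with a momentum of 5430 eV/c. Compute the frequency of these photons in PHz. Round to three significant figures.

1310 PHz

First convert: p = 5430 eV/c = 2.9019e-24 kg·m/s.
For a photon f = pc/h, so f = 1.313e18 Hz.
Converting to PHz: f = 1313 PHz ≈ 1310 PHz.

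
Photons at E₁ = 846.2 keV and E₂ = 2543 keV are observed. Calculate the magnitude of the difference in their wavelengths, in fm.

Using λ = hc/E: λ₁ = 1.4652 × 10^-12 m, λ₂ = 4.8755 × 10^-13 m.
|Δλ| = |1.4652 × 10^-12 − 4.8755 × 10^-13| = 9.78 × 10^-13 m = 978 fm.

978 fm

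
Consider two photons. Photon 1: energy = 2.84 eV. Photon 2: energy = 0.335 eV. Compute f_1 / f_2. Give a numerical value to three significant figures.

8.48

f_1 = 6.867 × 10^14 Hz (from energy = 2.84 eV, via f = E/h).
f_2 = 8.100 × 10^13 Hz (from energy = 0.335 eV, via f = E/h).
Ratio = 6.867 × 10^14 / 8.100 × 10^13 = 8.48.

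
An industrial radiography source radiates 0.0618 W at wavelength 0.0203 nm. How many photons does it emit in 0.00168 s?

Total energy: E_total = P·t = 0.0618 × 0.00168 = 1.038 × 10^-4 J.
Per-photon energy: E = 9.785 × 10^-15 J.
N = E_total / E_photon = 1.06 × 10^10.

1.06 × 10^10 photons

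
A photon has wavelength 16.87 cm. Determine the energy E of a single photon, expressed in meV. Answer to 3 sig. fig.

7.35e-3 meV

First convert: λ = 16.87 cm = 0.1687 m.
For a photon E = hc/λ, so E = 1.178e-24 J.
Converting to meV: E = 0.007349 meV ≈ 7.35e-3 meV.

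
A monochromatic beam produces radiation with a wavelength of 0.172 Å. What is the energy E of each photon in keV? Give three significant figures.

(h = 6.62607015e-34 J·s, c = 2.99792458e8 m/s, 1 eV = 1.602176634e-19 J.)
In SI units: λ = 0.172 Å = 1.72e-11 m.
The photon relation is E = hc/λ, giving E = 1.155e-14 J.
Converting to keV: E = 72.08 keV ≈ 72.1 keV.

72.1 keV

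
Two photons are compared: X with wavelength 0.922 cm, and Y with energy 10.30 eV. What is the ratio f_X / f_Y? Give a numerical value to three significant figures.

f_X = 3.252 × 10^10 Hz (from wavelength = 0.922 cm, via f = c/λ).
f_Y = 2.491 × 10^15 Hz (from energy = 10.30 eV, via f = E/h).
Ratio = 3.252 × 10^10 / 2.491 × 10^15 = 1.31 × 10^-5.

1.31 × 10^-5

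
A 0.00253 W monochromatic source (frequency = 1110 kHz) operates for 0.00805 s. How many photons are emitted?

Total energy: E_total = P·t = 0.00253 × 0.00805 = 2.037 × 10^-5 J.
Per-photon energy: E = 7.355 × 10^-28 J.
N = E_total / E_photon = 2.77 × 10^22.

2.77 × 10^22 photons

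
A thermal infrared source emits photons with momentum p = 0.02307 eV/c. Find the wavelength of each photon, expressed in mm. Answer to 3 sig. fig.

(h = 6.62607015e-34 J·s, c = 2.99792458e8 m/s, 1 eV = 1.602176634e-19 J.)
In SI units: p = 0.02307 eV/c = 1.2329e-29 kg·m/s.
The photon relation is λ = h/p, giving λ = 5.374e-5 m.
Converting to mm: λ = 0.05374 mm ≈ 0.0537 mm.

0.0537 mm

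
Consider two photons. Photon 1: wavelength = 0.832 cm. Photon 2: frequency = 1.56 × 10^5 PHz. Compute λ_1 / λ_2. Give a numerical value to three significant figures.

4.33 × 10^9

λ_1 = 0.008320 m (from wavelength = 0.832 cm, via λ given directly).
λ_2 = 1.922 × 10^-12 m (from frequency = 1.56 × 10^5 PHz, via λ = c/f).
Ratio = 0.008320 / 1.922 × 10^-12 = 4.33 × 10^9.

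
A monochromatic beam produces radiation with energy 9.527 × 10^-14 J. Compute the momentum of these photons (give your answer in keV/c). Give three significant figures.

595 keV/c

(c = 2.99792458 × 10^8 m/s, 1 eV = 1.602176634 × 10^-19 J.)
For a photon p = E/c, so p = 3.178 × 10^-22 kg·m/s.
Converting to keV/c: p = 594.6 keV/c ≈ 595 keV/c.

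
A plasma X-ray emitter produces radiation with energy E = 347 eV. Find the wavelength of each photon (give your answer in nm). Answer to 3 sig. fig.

3.57 nm

First convert: E = 347 eV = 5.5596e-17 J.
For a photon λ = hc/E, so λ = 3.573e-9 m.
Converting to nm: λ = 3.573 nm ≈ 3.57 nm.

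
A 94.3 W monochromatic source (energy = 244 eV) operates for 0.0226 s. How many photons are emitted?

Total energy: E_total = P·t = 94.3 × 0.0226 = 2.131 J.
Per-photon energy: E = 3.909·10^-17 J.
N = E_total / E_photon = 5.45·10^16.

5.45·10^16 photons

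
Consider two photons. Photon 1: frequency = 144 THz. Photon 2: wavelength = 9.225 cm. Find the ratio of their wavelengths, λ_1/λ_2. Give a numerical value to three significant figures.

λ_1 = 2.082 × 10^-6 m (from frequency = 144 THz, via λ = c/f).
λ_2 = 0.09225 m (from wavelength = 9.225 cm, via λ given directly).
Ratio = 2.082 × 10^-6 / 0.09225 = 2.26 × 10^-5.

2.26 × 10^-5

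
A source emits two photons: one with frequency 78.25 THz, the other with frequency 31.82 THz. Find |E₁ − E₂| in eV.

0.192 eV

Using E = hf: E₁ = 5.1849 × 10^-20 J, E₂ = 2.1084 × 10^-20 J.
|ΔE| = |5.1849 × 10^-20 − 2.1084 × 10^-20| = 3.08 × 10^-20 J = 0.192 eV.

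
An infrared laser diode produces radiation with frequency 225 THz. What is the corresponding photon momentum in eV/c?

(h = 6.62607015e-34 J·s, c = 2.99792458e8 m/s, 1 eV = 1.602176634e-19 J.)
Convert to SI: f = 225 THz = 2.25e14 Hz.
Since p = hf/c for a photon, p = 4.973e-28 kg·m/s.
Converting to eV/c: p = 0.9305 eV/c ≈ 0.931 eV/c.

0.931 eV/c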